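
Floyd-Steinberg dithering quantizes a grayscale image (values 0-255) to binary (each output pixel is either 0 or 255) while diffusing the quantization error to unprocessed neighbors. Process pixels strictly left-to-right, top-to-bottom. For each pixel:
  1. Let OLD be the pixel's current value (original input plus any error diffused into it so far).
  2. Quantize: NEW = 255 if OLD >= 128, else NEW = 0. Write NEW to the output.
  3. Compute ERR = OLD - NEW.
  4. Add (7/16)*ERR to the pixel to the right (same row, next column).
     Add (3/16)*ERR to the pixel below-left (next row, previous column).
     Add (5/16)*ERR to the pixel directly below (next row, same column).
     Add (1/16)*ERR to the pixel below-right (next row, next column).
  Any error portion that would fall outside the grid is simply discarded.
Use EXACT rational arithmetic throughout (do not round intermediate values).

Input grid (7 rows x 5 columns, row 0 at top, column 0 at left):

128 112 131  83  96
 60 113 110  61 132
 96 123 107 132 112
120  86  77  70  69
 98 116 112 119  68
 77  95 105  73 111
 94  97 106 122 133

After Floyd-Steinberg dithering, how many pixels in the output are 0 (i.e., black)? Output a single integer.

(0,0): OLD=128 → NEW=255, ERR=-127
(0,1): OLD=903/16 → NEW=0, ERR=903/16
(0,2): OLD=39857/256 → NEW=255, ERR=-25423/256
(0,3): OLD=162007/4096 → NEW=0, ERR=162007/4096
(0,4): OLD=7425505/65536 → NEW=0, ERR=7425505/65536
(1,0): OLD=7909/256 → NEW=0, ERR=7909/256
(1,1): OLD=240835/2048 → NEW=0, ERR=240835/2048
(1,2): OLD=9263999/65536 → NEW=255, ERR=-7447681/65536
(1,3): OLD=10139539/262144 → NEW=0, ERR=10139539/262144
(1,4): OLD=783503449/4194304 → NEW=255, ERR=-286044071/4194304
(2,0): OLD=4184593/32768 → NEW=0, ERR=4184593/32768
(2,1): OLD=205774411/1048576 → NEW=255, ERR=-61612469/1048576
(2,2): OLD=1013042337/16777216 → NEW=0, ERR=1013042337/16777216
(2,3): OLD=40430293843/268435456 → NEW=255, ERR=-28020747437/268435456
(2,4): OLD=203739890309/4294967296 → NEW=0, ERR=203739890309/4294967296
(3,0): OLD=2497963393/16777216 → NEW=255, ERR=-1780226687/16777216
(3,1): OLD=5438251757/134217728 → NEW=0, ERR=5438251757/134217728
(3,2): OLD=388056358975/4294967296 → NEW=0, ERR=388056358975/4294967296
(3,3): OLD=769457074823/8589934592 → NEW=0, ERR=769457074823/8589934592
(3,4): OLD=16010222298435/137438953472 → NEW=0, ERR=16010222298435/137438953472
(4,0): OLD=155559085295/2147483648 → NEW=0, ERR=155559085295/2147483648
(4,1): OLD=11727837821679/68719476736 → NEW=255, ERR=-5795628746001/68719476736
(4,2): OLD=134871764502241/1099511627776 → NEW=0, ERR=134871764502241/1099511627776
(4,3): OLD=4013612781747951/17592186044416 → NEW=255, ERR=-472394659578129/17592186044416
(4,4): OLD=27655926159513609/281474976710656 → NEW=0, ERR=27655926159513609/281474976710656
(5,0): OLD=92164962747949/1099511627776 → NEW=0, ERR=92164962747949/1099511627776
(5,1): OLD=1168511829476423/8796093022208 → NEW=255, ERR=-1074491891186617/8796093022208
(5,2): OLD=22400862300474879/281474976710656 → NEW=0, ERR=22400862300474879/281474976710656
(5,3): OLD=141318046581558641/1125899906842624 → NEW=0, ERR=141318046581558641/1125899906842624
(5,4): OLD=3511709825600682635/18014398509481984 → NEW=255, ERR=-1081961794317223285/18014398509481984
(6,0): OLD=13692446741758941/140737488355328 → NEW=0, ERR=13692446741758941/140737488355328
(6,1): OLD=547421533014604147/4503599627370496 → NEW=0, ERR=547421533014604147/4503599627370496
(6,2): OLD=14407801393851736353/72057594037927936 → NEW=255, ERR=-3966885085819887327/72057594037927936
(6,3): OLD=150861082084509774507/1152921504606846976 → NEW=255, ERR=-143133901590236204373/1152921504606846976
(6,4): OLD=1249961556189721531501/18446744073709551616 → NEW=0, ERR=1249961556189721531501/18446744073709551616
Output grid:
  Row 0: #.#..  (3 black, running=3)
  Row 1: ..#.#  (3 black, running=6)
  Row 2: .#.#.  (3 black, running=9)
  Row 3: #....  (4 black, running=13)
  Row 4: .#.#.  (3 black, running=16)
  Row 5: .#..#  (3 black, running=19)
  Row 6: ..##.  (3 black, running=22)

Answer: 22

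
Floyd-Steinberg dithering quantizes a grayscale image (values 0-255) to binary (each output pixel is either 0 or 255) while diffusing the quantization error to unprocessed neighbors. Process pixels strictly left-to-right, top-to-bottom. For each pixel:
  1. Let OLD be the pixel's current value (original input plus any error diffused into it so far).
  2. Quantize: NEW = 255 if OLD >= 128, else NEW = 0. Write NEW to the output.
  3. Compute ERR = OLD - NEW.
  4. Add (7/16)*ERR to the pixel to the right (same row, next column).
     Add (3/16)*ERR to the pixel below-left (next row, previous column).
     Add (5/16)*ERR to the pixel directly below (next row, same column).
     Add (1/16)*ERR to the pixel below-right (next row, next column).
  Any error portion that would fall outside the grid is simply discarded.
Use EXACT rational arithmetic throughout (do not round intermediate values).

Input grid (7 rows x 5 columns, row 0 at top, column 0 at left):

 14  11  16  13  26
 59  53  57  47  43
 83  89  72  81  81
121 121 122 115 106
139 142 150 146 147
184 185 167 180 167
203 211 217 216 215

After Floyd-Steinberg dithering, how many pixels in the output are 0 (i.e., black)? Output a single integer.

(0,0): OLD=14 → NEW=0, ERR=14
(0,1): OLD=137/8 → NEW=0, ERR=137/8
(0,2): OLD=3007/128 → NEW=0, ERR=3007/128
(0,3): OLD=47673/2048 → NEW=0, ERR=47673/2048
(0,4): OLD=1185679/32768 → NEW=0, ERR=1185679/32768
(1,0): OLD=8523/128 → NEW=0, ERR=8523/128
(1,1): OLD=94989/1024 → NEW=0, ERR=94989/1024
(1,2): OLD=3616273/32768 → NEW=0, ERR=3616273/32768
(1,3): OLD=14524029/131072 → NEW=0, ERR=14524029/131072
(1,4): OLD=218610391/2097152 → NEW=0, ERR=218610391/2097152
(2,0): OLD=1985759/16384 → NEW=0, ERR=1985759/16384
(2,1): OLD=102691205/524288 → NEW=255, ERR=-31002235/524288
(2,2): OLD=899188687/8388608 → NEW=0, ERR=899188687/8388608
(2,3): OLD=25362736637/134217728 → NEW=255, ERR=-8862784003/134217728
(2,4): OLD=196734618283/2147483648 → NEW=0, ERR=196734618283/2147483648
(3,0): OLD=1239736303/8388608 → NEW=255, ERR=-899358737/8388608
(3,1): OLD=5589464899/67108864 → NEW=0, ERR=5589464899/67108864
(3,2): OLD=377655684433/2147483648 → NEW=255, ERR=-169952645807/2147483648
(3,3): OLD=359134353769/4294967296 → NEW=0, ERR=359134353769/4294967296
(3,4): OLD=11481942105133/68719476736 → NEW=255, ERR=-6041524462547/68719476736
(4,0): OLD=130044158753/1073741824 → NEW=0, ERR=130044158753/1073741824
(4,1): OLD=6853921680545/34359738368 → NEW=255, ERR=-1907811603295/34359738368
(4,2): OLD=66993509714319/549755813888 → NEW=0, ERR=66993509714319/549755813888
(4,3): OLD=1794525671227041/8796093022208 → NEW=255, ERR=-448478049435999/8796093022208
(4,4): OLD=14417995942670055/140737488355328 → NEW=0, ERR=14417995942670055/140737488355328
(5,0): OLD=116238700345987/549755813888 → NEW=255, ERR=-23949032195453/549755813888
(5,1): OLD=787286096950601/4398046511104 → NEW=255, ERR=-334215763380919/4398046511104
(5,2): OLD=22349786726400913/140737488355328 → NEW=255, ERR=-13538272804207727/140737488355328
(5,3): OLD=83770534798471615/562949953421312 → NEW=255, ERR=-59781703323962945/562949953421312
(5,4): OLD=1345387675963502213/9007199254740992 → NEW=255, ERR=-951448133995450747/9007199254740992
(6,0): OLD=12324246490104915/70368744177664 → NEW=255, ERR=-5619783275199405/70368744177664
(6,1): OLD=296232502039189469/2251799813685248 → NEW=255, ERR=-277976450450548771/2251799813685248
(6,2): OLD=3900853064886135631/36028797018963968 → NEW=0, ERR=3900853064886135631/36028797018963968
(6,3): OLD=117808173442251693349/576460752303423488 → NEW=255, ERR=-29189318395121296091/576460752303423488
(6,4): OLD=1413019892075645431363/9223372036854775808 → NEW=255, ERR=-938939977322322399677/9223372036854775808
Output grid:
  Row 0: .....  (5 black, running=5)
  Row 1: .....  (5 black, running=10)
  Row 2: .#.#.  (3 black, running=13)
  Row 3: #.#.#  (2 black, running=15)
  Row 4: .#.#.  (3 black, running=18)
  Row 5: #####  (0 black, running=18)
  Row 6: ##.##  (1 black, running=19)

Answer: 19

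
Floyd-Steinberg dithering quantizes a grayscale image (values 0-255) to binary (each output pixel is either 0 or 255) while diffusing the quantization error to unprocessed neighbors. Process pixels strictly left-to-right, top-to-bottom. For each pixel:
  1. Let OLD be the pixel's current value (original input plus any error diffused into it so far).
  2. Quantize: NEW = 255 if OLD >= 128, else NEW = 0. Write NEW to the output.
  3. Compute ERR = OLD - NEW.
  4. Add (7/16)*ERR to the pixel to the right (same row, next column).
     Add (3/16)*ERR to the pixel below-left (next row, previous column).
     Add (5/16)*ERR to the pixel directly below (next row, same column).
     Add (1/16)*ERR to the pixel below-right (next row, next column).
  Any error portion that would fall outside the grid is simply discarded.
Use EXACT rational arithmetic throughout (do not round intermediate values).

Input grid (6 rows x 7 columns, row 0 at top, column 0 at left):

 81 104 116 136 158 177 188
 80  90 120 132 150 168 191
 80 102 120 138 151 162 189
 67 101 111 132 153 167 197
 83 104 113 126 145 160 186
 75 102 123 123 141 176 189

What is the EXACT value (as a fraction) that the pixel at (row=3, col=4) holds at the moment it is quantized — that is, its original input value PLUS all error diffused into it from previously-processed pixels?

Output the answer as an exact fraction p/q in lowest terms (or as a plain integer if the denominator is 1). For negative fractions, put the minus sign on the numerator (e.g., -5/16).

Answer: 68673445555265/549755813888

Derivation:
(0,0): OLD=81 → NEW=0, ERR=81
(0,1): OLD=2231/16 → NEW=255, ERR=-1849/16
(0,2): OLD=16753/256 → NEW=0, ERR=16753/256
(0,3): OLD=674327/4096 → NEW=255, ERR=-370153/4096
(0,4): OLD=7763617/65536 → NEW=0, ERR=7763617/65536
(0,5): OLD=239943271/1048576 → NEW=255, ERR=-27443609/1048576
(0,6): OLD=2962011345/16777216 → NEW=255, ERR=-1316178735/16777216
(1,0): OLD=21413/256 → NEW=0, ERR=21413/256
(1,1): OLD=220803/2048 → NEW=0, ERR=220803/2048
(1,2): OLD=10711999/65536 → NEW=255, ERR=-5999681/65536
(1,3): OLD=23595411/262144 → NEW=0, ERR=23595411/262144
(1,4): OLD=3621253273/16777216 → NEW=255, ERR=-656936807/16777216
(1,5): OLD=18171029993/134217728 → NEW=255, ERR=-16054490647/134217728
(1,6): OLD=241628010887/2147483648 → NEW=0, ERR=241628010887/2147483648
(2,0): OLD=4140369/32768 → NEW=0, ERR=4140369/32768
(2,1): OLD=187731083/1048576 → NEW=255, ERR=-79655797/1048576
(2,2): OLD=1371896929/16777216 → NEW=0, ERR=1371896929/16777216
(2,3): OLD=25345587097/134217728 → NEW=255, ERR=-8879933543/134217728
(2,4): OLD=99875201129/1073741824 → NEW=0, ERR=99875201129/1073741824
(2,5): OLD=6320967301027/34359738368 → NEW=255, ERR=-2440765982813/34359738368
(2,6): OLD=102038778210469/549755813888 → NEW=255, ERR=-38148954330971/549755813888
(3,0): OLD=1547565121/16777216 → NEW=0, ERR=1547565121/16777216
(3,1): OLD=18904016429/134217728 → NEW=255, ERR=-15321504211/134217728
(3,2): OLD=74580144983/1073741824 → NEW=0, ERR=74580144983/1073741824
(3,3): OLD=705508353073/4294967296 → NEW=255, ERR=-389708307407/4294967296
(3,4): OLD=68673445555265/549755813888 → NEW=0, ERR=68673445555265/549755813888
Target (3,4): original=153, with diffused error = 68673445555265/549755813888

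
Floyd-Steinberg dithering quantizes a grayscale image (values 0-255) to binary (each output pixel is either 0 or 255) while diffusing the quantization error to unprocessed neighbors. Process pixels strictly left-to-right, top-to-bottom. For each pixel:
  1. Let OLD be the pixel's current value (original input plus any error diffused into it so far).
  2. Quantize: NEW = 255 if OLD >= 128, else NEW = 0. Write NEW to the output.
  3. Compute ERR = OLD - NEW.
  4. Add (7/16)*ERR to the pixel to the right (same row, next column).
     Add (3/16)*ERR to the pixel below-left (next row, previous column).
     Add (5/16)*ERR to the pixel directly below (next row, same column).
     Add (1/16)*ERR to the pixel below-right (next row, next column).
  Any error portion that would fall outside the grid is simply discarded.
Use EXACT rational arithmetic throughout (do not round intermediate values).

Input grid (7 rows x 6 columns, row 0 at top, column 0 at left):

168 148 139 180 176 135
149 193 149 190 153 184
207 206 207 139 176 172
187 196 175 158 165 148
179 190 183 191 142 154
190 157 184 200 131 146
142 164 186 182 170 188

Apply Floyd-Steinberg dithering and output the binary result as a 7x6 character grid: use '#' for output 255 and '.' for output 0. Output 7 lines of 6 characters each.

(0,0): OLD=168 → NEW=255, ERR=-87
(0,1): OLD=1759/16 → NEW=0, ERR=1759/16
(0,2): OLD=47897/256 → NEW=255, ERR=-17383/256
(0,3): OLD=615599/4096 → NEW=255, ERR=-428881/4096
(0,4): OLD=8532169/65536 → NEW=255, ERR=-8179511/65536
(0,5): OLD=84301183/1048576 → NEW=0, ERR=84301183/1048576
(1,0): OLD=36461/256 → NEW=255, ERR=-28819/256
(1,1): OLD=327547/2048 → NEW=255, ERR=-194693/2048
(1,2): OLD=4812183/65536 → NEW=0, ERR=4812183/65536
(1,3): OLD=42403915/262144 → NEW=255, ERR=-24442805/262144
(1,4): OLD=1371264641/16777216 → NEW=0, ERR=1371264641/16777216
(1,5): OLD=63641116215/268435456 → NEW=255, ERR=-4809925065/268435456
(2,0): OLD=5046137/32768 → NEW=255, ERR=-3309703/32768
(2,1): OLD=145578819/1048576 → NEW=255, ERR=-121808061/1048576
(2,2): OLD=2612205449/16777216 → NEW=255, ERR=-1665984631/16777216
(2,3): OLD=11587325569/134217728 → NEW=0, ERR=11587325569/134217728
(2,4): OLD=988378765827/4294967296 → NEW=255, ERR=-106837894653/4294967296
(2,5): OLD=11038134478917/68719476736 → NEW=255, ERR=-6485332088763/68719476736
(3,0): OLD=2242362729/16777216 → NEW=255, ERR=-2035827351/16777216
(3,1): OLD=10962695605/134217728 → NEW=0, ERR=10962695605/134217728
(3,2): OLD=202539833647/1073741824 → NEW=255, ERR=-71264331473/1073741824
(3,3): OLD=9969242384589/68719476736 → NEW=255, ERR=-7554224183091/68719476736
(3,4): OLD=53234766077101/549755813888 → NEW=0, ERR=53234766077101/549755813888
(3,5): OLD=1401376595760387/8796093022208 → NEW=255, ERR=-841627124902653/8796093022208
(4,0): OLD=335854565767/2147483648 → NEW=255, ERR=-211753764473/2147483648
(4,1): OLD=5234917697243/34359738368 → NEW=255, ERR=-3526815586597/34359738368
(4,2): OLD=111980851199777/1099511627776 → NEW=0, ERR=111980851199777/1099511627776
(4,3): OLD=3786069479268869/17592186044416 → NEW=255, ERR=-699937962057211/17592186044416
(4,4): OLD=36603799390561621/281474976710656 → NEW=255, ERR=-35172319670655659/281474976710656
(4,5): OLD=339943965167518003/4503599627370496 → NEW=0, ERR=339943965167518003/4503599627370496
(5,0): OLD=76932856721089/549755813888 → NEW=255, ERR=-63254875820351/549755813888
(5,1): OLD=1539639079822033/17592186044416 → NEW=0, ERR=1539639079822033/17592186044416
(5,2): OLD=33810896951493899/140737488355328 → NEW=255, ERR=-2077162579114741/140737488355328
(5,3): OLD=738794751297091881/4503599627370496 → NEW=255, ERR=-409623153682384599/4503599627370496
(5,4): OLD=574880618344415337/9007199254740992 → NEW=0, ERR=574880618344415337/9007199254740992
(5,5): OLD=27338907209700063613/144115188075855872 → NEW=255, ERR=-9410465749643183747/144115188075855872
(6,0): OLD=34467583801123091/281474976710656 → NEW=0, ERR=34467583801123091/281474976710656
(6,1): OLD=1058185079987677463/4503599627370496 → NEW=255, ERR=-90232824991799017/4503599627370496
(6,2): OLD=2901003711710232767/18014398509481984 → NEW=255, ERR=-1692667908207673153/18014398509481984
(6,3): OLD=35600196928449938531/288230376151711744 → NEW=0, ERR=35600196928449938531/288230376151711744
(6,4): OLD=1042490224233380250499/4611686018427387904 → NEW=255, ERR=-133489710465603665021/4611686018427387904
(6,5): OLD=11726187926819788413109/73786976294838206464 → NEW=255, ERR=-7089491028363954235211/73786976294838206464
Row 0: #.###.
Row 1: ##.#.#
Row 2: ###.##
Row 3: #.##.#
Row 4: ##.##.
Row 5: #.##.#
Row 6: .##.##

Answer: #.###.
##.#.#
###.##
#.##.#
##.##.
#.##.#
.##.##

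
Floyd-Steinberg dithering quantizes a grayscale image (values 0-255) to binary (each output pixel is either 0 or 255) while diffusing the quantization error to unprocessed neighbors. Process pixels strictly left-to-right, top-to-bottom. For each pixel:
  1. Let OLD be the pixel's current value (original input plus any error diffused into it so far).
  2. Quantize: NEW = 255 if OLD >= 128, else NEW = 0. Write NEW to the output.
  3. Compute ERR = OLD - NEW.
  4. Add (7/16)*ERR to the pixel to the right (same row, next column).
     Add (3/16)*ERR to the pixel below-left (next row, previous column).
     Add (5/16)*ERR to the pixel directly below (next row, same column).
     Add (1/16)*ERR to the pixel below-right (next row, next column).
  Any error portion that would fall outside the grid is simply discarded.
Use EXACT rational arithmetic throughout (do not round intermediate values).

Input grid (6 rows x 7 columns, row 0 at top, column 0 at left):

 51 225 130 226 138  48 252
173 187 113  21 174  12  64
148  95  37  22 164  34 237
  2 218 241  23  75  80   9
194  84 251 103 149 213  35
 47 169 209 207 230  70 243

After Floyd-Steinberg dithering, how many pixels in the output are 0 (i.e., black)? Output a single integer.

Answer: 21

Derivation:
(0,0): OLD=51 → NEW=0, ERR=51
(0,1): OLD=3957/16 → NEW=255, ERR=-123/16
(0,2): OLD=32419/256 → NEW=0, ERR=32419/256
(0,3): OLD=1152629/4096 → NEW=255, ERR=108149/4096
(0,4): OLD=9801011/65536 → NEW=255, ERR=-6910669/65536
(0,5): OLD=1956965/1048576 → NEW=0, ERR=1956965/1048576
(0,6): OLD=4241557187/16777216 → NEW=255, ERR=-36632893/16777216
(1,0): OLD=47999/256 → NEW=255, ERR=-17281/256
(1,1): OLD=372729/2048 → NEW=255, ERR=-149511/2048
(1,2): OLD=8198893/65536 → NEW=0, ERR=8198893/65536
(1,3): OLD=18907881/262144 → NEW=0, ERR=18907881/262144
(1,4): OLD=2929359771/16777216 → NEW=255, ERR=-1348830309/16777216
(1,5): OLD=-3971529717/134217728 → NEW=0, ERR=-3971529717/134217728
(1,6): OLD=108423421253/2147483648 → NEW=0, ERR=108423421253/2147483648
(2,0): OLD=3709891/32768 → NEW=0, ERR=3709891/32768
(2,1): OLD=147804177/1048576 → NEW=255, ERR=-119582703/1048576
(2,2): OLD=589934451/16777216 → NEW=0, ERR=589934451/16777216
(2,3): OLD=7069034395/134217728 → NEW=0, ERR=7069034395/134217728
(2,4): OLD=172741796299/1073741824 → NEW=255, ERR=-101062368821/1073741824
(2,5): OLD=-411744452135/34359738368 → NEW=0, ERR=-411744452135/34359738368
(2,6): OLD=135067078819199/549755813888 → NEW=255, ERR=-5120653722241/549755813888
(3,0): OLD=268388883/16777216 → NEW=0, ERR=268388883/16777216
(3,1): OLD=27250151447/134217728 → NEW=255, ERR=-6975369193/134217728
(3,2): OLD=249106935029/1073741824 → NEW=255, ERR=-24697230091/1073741824
(3,3): OLD=59896613699/4294967296 → NEW=0, ERR=59896613699/4294967296
(3,4): OLD=28990356846099/549755813888 → NEW=0, ERR=28990356846099/549755813888
(3,5): OLD=403287244762729/4398046511104 → NEW=0, ERR=403287244762729/4398046511104
(3,6): OLD=3198799972175159/70368744177664 → NEW=0, ERR=3198799972175159/70368744177664
(4,0): OLD=406421275453/2147483648 → NEW=255, ERR=-141187054787/2147483648
(4,1): OLD=1226049500441/34359738368 → NEW=0, ERR=1226049500441/34359738368
(4,2): OLD=142271323189783/549755813888 → NEW=255, ERR=2083590648343/549755813888
(4,3): OLD=516621318662445/4398046511104 → NEW=0, ERR=516621318662445/4398046511104
(4,4): OLD=8266051126834487/35184372088832 → NEW=255, ERR=-705963755817673/35184372088832
(4,5): OLD=275503332749875959/1125899906842624 → NEW=255, ERR=-11601143494993161/1125899906842624
(4,6): OLD=908441475800188657/18014398509481984 → NEW=0, ERR=908441475800188657/18014398509481984
(5,0): OLD=18221707371099/549755813888 → NEW=0, ERR=18221707371099/549755813888
(5,1): OLD=841141259152841/4398046511104 → NEW=255, ERR=-280360601178679/4398046511104
(5,2): OLD=7267342621429263/35184372088832 → NEW=255, ERR=-1704672261222897/35184372088832
(5,3): OLD=61639122905095019/281474976710656 → NEW=255, ERR=-10136996156122261/281474976710656
(5,4): OLD=3843973190971211769/18014398509481984 → NEW=255, ERR=-749698428946694151/18014398509481984
(5,5): OLD=8182008416407713769/144115188075855872 → NEW=0, ERR=8182008416407713769/144115188075855872
(5,6): OLD=652446622818430048391/2305843009213693952 → NEW=255, ERR=64456655468938090631/2305843009213693952
Output grid:
  Row 0: .#.##.#  (3 black, running=3)
  Row 1: ##..#..  (4 black, running=7)
  Row 2: .#..#.#  (4 black, running=11)
  Row 3: .##....  (5 black, running=16)
  Row 4: #.#.##.  (3 black, running=19)
  Row 5: .####.#  (2 black, running=21)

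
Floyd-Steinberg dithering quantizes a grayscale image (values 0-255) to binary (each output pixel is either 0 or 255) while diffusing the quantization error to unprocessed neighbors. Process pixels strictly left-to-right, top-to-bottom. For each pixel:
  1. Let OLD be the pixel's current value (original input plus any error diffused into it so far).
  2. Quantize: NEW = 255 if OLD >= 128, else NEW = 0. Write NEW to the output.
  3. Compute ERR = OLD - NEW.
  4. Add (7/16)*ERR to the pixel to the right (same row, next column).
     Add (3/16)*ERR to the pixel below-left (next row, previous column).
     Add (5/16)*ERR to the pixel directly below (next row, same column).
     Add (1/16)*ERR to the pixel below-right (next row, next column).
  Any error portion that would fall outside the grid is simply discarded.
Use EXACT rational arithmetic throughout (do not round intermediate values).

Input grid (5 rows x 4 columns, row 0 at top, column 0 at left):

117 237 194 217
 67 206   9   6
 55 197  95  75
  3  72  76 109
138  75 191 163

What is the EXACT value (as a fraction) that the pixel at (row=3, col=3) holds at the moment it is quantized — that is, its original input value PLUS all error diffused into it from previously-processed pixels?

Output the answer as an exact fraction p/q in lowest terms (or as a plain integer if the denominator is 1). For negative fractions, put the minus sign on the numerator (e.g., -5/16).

(0,0): OLD=117 → NEW=0, ERR=117
(0,1): OLD=4611/16 → NEW=255, ERR=531/16
(0,2): OLD=53381/256 → NEW=255, ERR=-11899/256
(0,3): OLD=805539/4096 → NEW=255, ERR=-238941/4096
(1,0): OLD=28105/256 → NEW=0, ERR=28105/256
(1,1): OLD=538623/2048 → NEW=255, ERR=16383/2048
(1,2): OLD=-713621/65536 → NEW=0, ERR=-713621/65536
(1,3): OLD=-20865315/1048576 → NEW=0, ERR=-20865315/1048576
(2,0): OLD=2975589/32768 → NEW=0, ERR=2975589/32768
(2,1): OLD=255903015/1048576 → NEW=255, ERR=-11483865/1048576
(2,2): OLD=175268867/2097152 → NEW=0, ERR=175268867/2097152
(2,3): OLD=3511975447/33554432 → NEW=0, ERR=3511975447/33554432
(3,0): OLD=491974293/16777216 → NEW=0, ERR=491974293/16777216
(3,1): OLD=27582418059/268435456 → NEW=0, ERR=27582418059/268435456
(3,2): OLD=713014057077/4294967296 → NEW=255, ERR=-382202603403/4294967296
(3,3): OLD=7421619666099/68719476736 → NEW=0, ERR=7421619666099/68719476736
Target (3,3): original=109, with diffused error = 7421619666099/68719476736

Answer: 7421619666099/68719476736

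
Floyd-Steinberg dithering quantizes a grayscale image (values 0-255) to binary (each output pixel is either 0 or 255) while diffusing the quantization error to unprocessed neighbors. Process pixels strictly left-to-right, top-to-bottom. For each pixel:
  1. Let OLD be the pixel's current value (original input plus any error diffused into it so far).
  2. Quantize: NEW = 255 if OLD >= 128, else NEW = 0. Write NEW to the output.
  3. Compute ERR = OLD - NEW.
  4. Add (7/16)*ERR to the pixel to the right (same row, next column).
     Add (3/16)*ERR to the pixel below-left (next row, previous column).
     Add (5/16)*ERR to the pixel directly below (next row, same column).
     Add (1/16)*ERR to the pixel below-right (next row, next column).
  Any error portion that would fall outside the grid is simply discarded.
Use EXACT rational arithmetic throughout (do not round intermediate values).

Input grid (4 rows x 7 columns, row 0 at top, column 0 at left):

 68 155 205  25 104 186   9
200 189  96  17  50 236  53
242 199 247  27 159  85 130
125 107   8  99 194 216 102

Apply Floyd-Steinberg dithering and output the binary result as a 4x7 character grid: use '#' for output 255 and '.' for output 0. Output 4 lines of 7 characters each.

Answer: .##..#.
##...#.
###.#.#
....##.

Derivation:
(0,0): OLD=68 → NEW=0, ERR=68
(0,1): OLD=739/4 → NEW=255, ERR=-281/4
(0,2): OLD=11153/64 → NEW=255, ERR=-5167/64
(0,3): OLD=-10569/1024 → NEW=0, ERR=-10569/1024
(0,4): OLD=1629953/16384 → NEW=0, ERR=1629953/16384
(0,5): OLD=60168455/262144 → NEW=255, ERR=-6678265/262144
(0,6): OLD=-8999119/4194304 → NEW=0, ERR=-8999119/4194304
(1,0): OLD=13317/64 → NEW=255, ERR=-3003/64
(1,1): OLD=69443/512 → NEW=255, ERR=-61117/512
(1,2): OLD=200223/16384 → NEW=0, ERR=200223/16384
(1,3): OLD=2144899/65536 → NEW=0, ERR=2144899/65536
(1,4): OLD=377428153/4194304 → NEW=0, ERR=377428153/4194304
(1,5): OLD=9167849193/33554432 → NEW=255, ERR=611469033/33554432
(1,6): OLD=31519658887/536870912 → NEW=0, ERR=31519658887/536870912
(2,0): OLD=1678993/8192 → NEW=255, ERR=-409967/8192
(2,1): OLD=36480299/262144 → NEW=255, ERR=-30366421/262144
(2,2): OLD=833892865/4194304 → NEW=255, ERR=-235654655/4194304
(2,3): OLD=1016132985/33554432 → NEW=0, ERR=1016132985/33554432
(2,4): OLD=55252563705/268435456 → NEW=255, ERR=-13198477575/268435456
(2,5): OLD=737153057155/8589934592 → NEW=0, ERR=737153057155/8589934592
(2,6): OLD=25705244134853/137438953472 → NEW=255, ERR=-9341689000507/137438953472
(3,0): OLD=367594017/4194304 → NEW=0, ERR=367594017/4194304
(3,1): OLD=3203812909/33554432 → NEW=0, ERR=3203812909/33554432
(3,2): OLD=8228484263/268435456 → NEW=0, ERR=8228484263/268435456
(3,3): OLD=117192285225/1073741824 → NEW=0, ERR=117192285225/1073741824
(3,4): OLD=33585757749793/137438953472 → NEW=255, ERR=-1461175385567/137438953472
(3,5): OLD=244475176276371/1099511627776 → NEW=255, ERR=-35900288806509/1099511627776
(3,6): OLD=1263788986180429/17592186044416 → NEW=0, ERR=1263788986180429/17592186044416
Row 0: .##..#.
Row 1: ##...#.
Row 2: ###.#.#
Row 3: ....##.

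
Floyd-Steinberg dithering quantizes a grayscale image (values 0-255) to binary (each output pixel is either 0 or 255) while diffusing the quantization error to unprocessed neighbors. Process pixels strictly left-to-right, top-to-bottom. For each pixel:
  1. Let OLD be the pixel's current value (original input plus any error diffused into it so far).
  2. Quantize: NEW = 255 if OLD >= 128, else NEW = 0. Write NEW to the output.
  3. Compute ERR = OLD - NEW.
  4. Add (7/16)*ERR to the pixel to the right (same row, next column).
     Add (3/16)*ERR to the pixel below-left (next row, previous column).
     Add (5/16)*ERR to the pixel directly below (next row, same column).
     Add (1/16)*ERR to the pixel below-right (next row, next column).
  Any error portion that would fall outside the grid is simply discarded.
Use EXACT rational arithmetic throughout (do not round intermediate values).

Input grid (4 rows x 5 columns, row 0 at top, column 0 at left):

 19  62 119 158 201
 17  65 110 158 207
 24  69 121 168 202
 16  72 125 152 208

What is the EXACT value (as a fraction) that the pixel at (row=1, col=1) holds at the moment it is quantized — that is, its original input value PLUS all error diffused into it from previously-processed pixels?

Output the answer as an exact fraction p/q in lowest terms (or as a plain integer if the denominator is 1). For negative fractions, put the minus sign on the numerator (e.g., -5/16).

Answer: 172505/2048

Derivation:
(0,0): OLD=19 → NEW=0, ERR=19
(0,1): OLD=1125/16 → NEW=0, ERR=1125/16
(0,2): OLD=38339/256 → NEW=255, ERR=-26941/256
(0,3): OLD=458581/4096 → NEW=0, ERR=458581/4096
(0,4): OLD=16382803/65536 → NEW=255, ERR=-328877/65536
(1,0): OLD=9247/256 → NEW=0, ERR=9247/256
(1,1): OLD=172505/2048 → NEW=0, ERR=172505/2048
Target (1,1): original=65, with diffused error = 172505/2048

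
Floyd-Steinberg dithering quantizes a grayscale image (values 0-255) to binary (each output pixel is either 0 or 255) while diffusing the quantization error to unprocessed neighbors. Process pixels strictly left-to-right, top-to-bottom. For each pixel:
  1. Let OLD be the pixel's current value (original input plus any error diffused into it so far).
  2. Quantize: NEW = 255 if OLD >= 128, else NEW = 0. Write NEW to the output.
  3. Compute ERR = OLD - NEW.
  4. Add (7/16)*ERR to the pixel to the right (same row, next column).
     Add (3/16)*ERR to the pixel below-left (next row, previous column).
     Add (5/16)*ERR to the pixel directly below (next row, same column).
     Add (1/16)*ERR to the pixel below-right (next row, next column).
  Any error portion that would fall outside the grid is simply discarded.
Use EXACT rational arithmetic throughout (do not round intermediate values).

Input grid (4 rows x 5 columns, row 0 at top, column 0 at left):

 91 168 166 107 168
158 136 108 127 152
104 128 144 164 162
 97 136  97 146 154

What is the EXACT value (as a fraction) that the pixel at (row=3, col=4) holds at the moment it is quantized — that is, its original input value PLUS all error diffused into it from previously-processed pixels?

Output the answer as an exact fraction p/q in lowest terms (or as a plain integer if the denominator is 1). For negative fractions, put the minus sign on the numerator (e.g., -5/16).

(0,0): OLD=91 → NEW=0, ERR=91
(0,1): OLD=3325/16 → NEW=255, ERR=-755/16
(0,2): OLD=37211/256 → NEW=255, ERR=-28069/256
(0,3): OLD=241789/4096 → NEW=0, ERR=241789/4096
(0,4): OLD=12702571/65536 → NEW=255, ERR=-4009109/65536
(1,0): OLD=45463/256 → NEW=255, ERR=-19817/256
(1,1): OLD=148513/2048 → NEW=0, ERR=148513/2048
(1,2): OLD=7443637/65536 → NEW=0, ERR=7443637/65536
(1,3): OLD=46351185/262144 → NEW=255, ERR=-20495535/262144
(1,4): OLD=429357779/4194304 → NEW=0, ERR=429357779/4194304
(2,0): OLD=3060731/32768 → NEW=0, ERR=3060731/32768
(2,1): OLD=218087801/1048576 → NEW=255, ERR=-49299079/1048576
(2,2): OLD=2496408747/16777216 → NEW=255, ERR=-1781781333/16777216
(2,3): OLD=32050238673/268435456 → NEW=0, ERR=32050238673/268435456
(2,4): OLD=1036543434103/4294967296 → NEW=255, ERR=-58673226377/4294967296
(3,0): OLD=1969209675/16777216 → NEW=0, ERR=1969209675/16777216
(3,1): OLD=21284756847/134217728 → NEW=255, ERR=-12940763793/134217728
(3,2): OLD=176428779765/4294967296 → NEW=0, ERR=176428779765/4294967296
(3,3): OLD=1649988556909/8589934592 → NEW=255, ERR=-540444764051/8589934592
(3,4): OLD=17821360860097/137438953472 → NEW=255, ERR=-17225572275263/137438953472
Target (3,4): original=154, with diffused error = 17821360860097/137438953472

Answer: 17821360860097/137438953472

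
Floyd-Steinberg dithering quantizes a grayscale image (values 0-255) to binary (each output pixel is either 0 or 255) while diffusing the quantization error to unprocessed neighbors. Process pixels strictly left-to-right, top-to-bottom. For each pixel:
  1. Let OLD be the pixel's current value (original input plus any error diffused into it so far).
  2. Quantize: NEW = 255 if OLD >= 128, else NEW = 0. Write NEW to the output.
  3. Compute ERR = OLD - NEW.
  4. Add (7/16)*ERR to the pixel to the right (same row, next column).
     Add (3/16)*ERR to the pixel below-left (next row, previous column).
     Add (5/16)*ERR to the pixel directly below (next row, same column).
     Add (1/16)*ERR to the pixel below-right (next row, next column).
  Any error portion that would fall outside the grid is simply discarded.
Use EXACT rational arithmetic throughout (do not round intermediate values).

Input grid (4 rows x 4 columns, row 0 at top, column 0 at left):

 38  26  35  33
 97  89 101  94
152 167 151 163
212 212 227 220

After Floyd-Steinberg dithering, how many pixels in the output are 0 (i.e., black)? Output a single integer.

(0,0): OLD=38 → NEW=0, ERR=38
(0,1): OLD=341/8 → NEW=0, ERR=341/8
(0,2): OLD=6867/128 → NEW=0, ERR=6867/128
(0,3): OLD=115653/2048 → NEW=0, ERR=115653/2048
(1,0): OLD=14959/128 → NEW=0, ERR=14959/128
(1,1): OLD=169865/1024 → NEW=255, ERR=-91255/1024
(1,2): OLD=3015613/32768 → NEW=0, ERR=3015613/32768
(1,3): OLD=81402555/524288 → NEW=255, ERR=-52290885/524288
(2,0): OLD=2814963/16384 → NEW=255, ERR=-1362957/16384
(2,1): OLD=66750241/524288 → NEW=0, ERR=66750241/524288
(2,2): OLD=221448165/1048576 → NEW=255, ERR=-45938715/1048576
(2,3): OLD=1986705969/16777216 → NEW=0, ERR=1986705969/16777216
(3,0): OLD=1760562499/8388608 → NEW=255, ERR=-378532541/8388608
(3,1): OLD=29344086685/134217728 → NEW=255, ERR=-4881433955/134217728
(3,2): OLD=488676977763/2147483648 → NEW=255, ERR=-58931352477/2147483648
(3,3): OLD=8324032305461/34359738368 → NEW=255, ERR=-437700978379/34359738368
Output grid:
  Row 0: ....  (4 black, running=4)
  Row 1: .#.#  (2 black, running=6)
  Row 2: #.#.  (2 black, running=8)
  Row 3: ####  (0 black, running=8)

Answer: 8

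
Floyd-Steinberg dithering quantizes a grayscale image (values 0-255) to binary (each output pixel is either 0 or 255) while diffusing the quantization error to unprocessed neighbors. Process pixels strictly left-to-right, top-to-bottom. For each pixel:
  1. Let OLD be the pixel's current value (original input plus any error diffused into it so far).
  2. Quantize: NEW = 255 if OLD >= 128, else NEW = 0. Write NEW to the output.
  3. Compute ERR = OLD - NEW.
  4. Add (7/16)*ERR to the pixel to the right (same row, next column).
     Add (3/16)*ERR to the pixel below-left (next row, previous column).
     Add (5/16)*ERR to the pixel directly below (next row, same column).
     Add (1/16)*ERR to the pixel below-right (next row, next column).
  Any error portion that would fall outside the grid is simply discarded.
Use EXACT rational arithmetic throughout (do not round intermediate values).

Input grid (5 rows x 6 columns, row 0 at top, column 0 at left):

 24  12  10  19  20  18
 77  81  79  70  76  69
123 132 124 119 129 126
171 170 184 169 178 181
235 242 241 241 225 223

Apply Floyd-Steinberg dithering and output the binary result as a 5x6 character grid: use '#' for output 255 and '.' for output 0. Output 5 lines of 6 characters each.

Answer: ......
.#..#.
.#.#.#
###.##
######

Derivation:
(0,0): OLD=24 → NEW=0, ERR=24
(0,1): OLD=45/2 → NEW=0, ERR=45/2
(0,2): OLD=635/32 → NEW=0, ERR=635/32
(0,3): OLD=14173/512 → NEW=0, ERR=14173/512
(0,4): OLD=263051/8192 → NEW=0, ERR=263051/8192
(0,5): OLD=4200653/131072 → NEW=0, ERR=4200653/131072
(1,0): OLD=2839/32 → NEW=0, ERR=2839/32
(1,1): OLD=33809/256 → NEW=255, ERR=-31471/256
(1,2): OLD=311413/8192 → NEW=0, ERR=311413/8192
(1,3): OLD=3360121/32768 → NEW=0, ERR=3360121/32768
(1,4): OLD=290741267/2097152 → NEW=255, ERR=-244032493/2097152
(1,5): OLD=1010421653/33554432 → NEW=0, ERR=1010421653/33554432
(2,0): OLD=522955/4096 → NEW=0, ERR=522955/4096
(2,1): OLD=21248537/131072 → NEW=255, ERR=-12174823/131072
(2,2): OLD=223944427/2097152 → NEW=0, ERR=223944427/2097152
(2,3): OLD=2991725683/16777216 → NEW=255, ERR=-1286464397/16777216
(2,4): OLD=38195275513/536870912 → NEW=0, ERR=38195275513/536870912
(2,5): OLD=1368060101215/8589934592 → NEW=255, ERR=-822373219745/8589934592
(3,0): OLD=405761323/2097152 → NEW=255, ERR=-129012437/2097152
(3,1): OLD=2383383391/16777216 → NEW=255, ERR=-1894806689/16777216
(3,2): OLD=19834241813/134217728 → NEW=255, ERR=-14391278827/134217728
(3,3): OLD=1014824435223/8589934592 → NEW=0, ERR=1014824435223/8589934592
(3,4): OLD=15748868687559/68719476736 → NEW=255, ERR=-1774597880121/68719476736
(3,5): OLD=158583485942473/1099511627776 → NEW=255, ERR=-121791979140407/1099511627776
(4,0): OLD=52237414613/268435456 → NEW=255, ERR=-16213626667/268435456
(4,1): OLD=671440898945/4294967296 → NEW=255, ERR=-423775761535/4294967296
(4,2): OLD=24659050181523/137438953472 → NEW=255, ERR=-10387882953837/137438953472
(4,3): OLD=513051121929439/2199023255552 → NEW=255, ERR=-47699808236321/2199023255552
(4,4): OLD=6827692582088239/35184372088832 → NEW=255, ERR=-2144322300563921/35184372088832
(4,5): OLD=90132272731918057/562949953421312 → NEW=255, ERR=-53419965390516503/562949953421312
Row 0: ......
Row 1: .#..#.
Row 2: .#.#.#
Row 3: ###.##
Row 4: ######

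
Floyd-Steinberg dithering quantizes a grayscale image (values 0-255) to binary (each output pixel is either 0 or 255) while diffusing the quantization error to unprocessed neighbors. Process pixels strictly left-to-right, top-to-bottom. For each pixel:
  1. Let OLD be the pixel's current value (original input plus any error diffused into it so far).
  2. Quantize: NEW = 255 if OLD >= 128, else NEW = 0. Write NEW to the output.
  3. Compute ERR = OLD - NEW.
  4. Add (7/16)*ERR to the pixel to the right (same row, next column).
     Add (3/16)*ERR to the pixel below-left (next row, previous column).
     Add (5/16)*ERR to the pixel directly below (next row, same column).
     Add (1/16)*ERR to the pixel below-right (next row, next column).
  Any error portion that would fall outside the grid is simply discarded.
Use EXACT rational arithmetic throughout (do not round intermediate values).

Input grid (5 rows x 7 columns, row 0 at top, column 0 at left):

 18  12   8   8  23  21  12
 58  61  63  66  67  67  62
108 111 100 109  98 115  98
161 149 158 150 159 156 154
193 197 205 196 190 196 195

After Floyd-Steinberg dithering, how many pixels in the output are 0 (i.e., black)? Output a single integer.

(0,0): OLD=18 → NEW=0, ERR=18
(0,1): OLD=159/8 → NEW=0, ERR=159/8
(0,2): OLD=2137/128 → NEW=0, ERR=2137/128
(0,3): OLD=31343/2048 → NEW=0, ERR=31343/2048
(0,4): OLD=973065/32768 → NEW=0, ERR=973065/32768
(0,5): OLD=17821503/524288 → NEW=0, ERR=17821503/524288
(0,6): OLD=225413817/8388608 → NEW=0, ERR=225413817/8388608
(1,0): OLD=8621/128 → NEW=0, ERR=8621/128
(1,1): OLD=103355/1024 → NEW=0, ERR=103355/1024
(1,2): OLD=3817047/32768 → NEW=0, ERR=3817047/32768
(1,3): OLD=16824011/131072 → NEW=255, ERR=-16599349/131072
(1,4): OLD=236588481/8388608 → NEW=0, ERR=236588481/8388608
(1,5): OLD=6499886737/67108864 → NEW=0, ERR=6499886737/67108864
(1,6): OLD=123368905311/1073741824 → NEW=0, ERR=123368905311/1073741824
(2,0): OLD=2424377/16384 → NEW=255, ERR=-1753543/16384
(2,1): OLD=63841283/524288 → NEW=0, ERR=63841283/524288
(2,2): OLD=1444839113/8388608 → NEW=255, ERR=-694255927/8388608
(2,3): OLD=3072539329/67108864 → NEW=0, ERR=3072539329/67108864
(2,4): OLD=73599403409/536870912 → NEW=255, ERR=-63302679151/536870912
(2,5): OLD=2009828428507/17179869184 → NEW=0, ERR=2009828428507/17179869184
(2,6): OLD=52540317309613/274877906944 → NEW=255, ERR=-17553548961107/274877906944
(3,0): OLD=1261522857/8388608 → NEW=255, ERR=-877572183/8388608
(3,1): OLD=7991078517/67108864 → NEW=0, ERR=7991078517/67108864
(3,2): OLD=107603911471/536870912 → NEW=255, ERR=-29298171089/536870912
(3,3): OLD=242991036889/2147483648 → NEW=0, ERR=242991036889/2147483648
(3,4): OLD=54000711959465/274877906944 → NEW=255, ERR=-16093154311255/274877906944
(3,5): OLD=324578915612683/2199023255552 → NEW=255, ERR=-236172014553077/2199023255552
(3,6): OLD=3320305280213205/35184372088832 → NEW=0, ERR=3320305280213205/35184372088832
(4,0): OLD=196102520263/1073741824 → NEW=255, ERR=-77701644857/1073741824
(4,1): OLD=3191690730651/17179869184 → NEW=255, ERR=-1189175911269/17179869184
(4,2): OLD=51215533156085/274877906944 → NEW=255, ERR=-18878333114635/274877906944
(4,3): OLD=411051460725783/2199023255552 → NEW=255, ERR=-149699469439977/2199023255552
(4,4): OLD=2266857508231573/17592186044416 → NEW=255, ERR=-2219149933094507/17592186044416
(4,5): OLD=68277322731806869/562949953421312 → NEW=0, ERR=68277322731806869/562949953421312
(4,6): OLD=2439509500488610211/9007199254740992 → NEW=255, ERR=142673690529657251/9007199254740992
Output grid:
  Row 0: .......  (7 black, running=7)
  Row 1: ...#...  (6 black, running=13)
  Row 2: #.#.#.#  (3 black, running=16)
  Row 3: #.#.##.  (3 black, running=19)
  Row 4: #####.#  (1 black, running=20)

Answer: 20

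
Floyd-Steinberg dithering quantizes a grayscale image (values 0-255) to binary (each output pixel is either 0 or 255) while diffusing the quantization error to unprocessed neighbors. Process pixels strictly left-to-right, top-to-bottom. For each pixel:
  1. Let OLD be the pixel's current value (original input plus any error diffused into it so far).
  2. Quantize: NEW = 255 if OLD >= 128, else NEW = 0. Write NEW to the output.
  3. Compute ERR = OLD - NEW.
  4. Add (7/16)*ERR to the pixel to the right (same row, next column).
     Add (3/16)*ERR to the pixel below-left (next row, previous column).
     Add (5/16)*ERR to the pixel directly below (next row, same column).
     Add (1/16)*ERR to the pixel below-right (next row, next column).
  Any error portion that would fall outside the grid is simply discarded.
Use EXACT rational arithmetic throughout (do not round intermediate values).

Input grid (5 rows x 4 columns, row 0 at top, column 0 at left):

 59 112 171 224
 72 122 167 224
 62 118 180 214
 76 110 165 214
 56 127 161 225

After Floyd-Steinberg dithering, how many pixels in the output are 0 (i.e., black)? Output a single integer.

Answer: 8

Derivation:
(0,0): OLD=59 → NEW=0, ERR=59
(0,1): OLD=2205/16 → NEW=255, ERR=-1875/16
(0,2): OLD=30651/256 → NEW=0, ERR=30651/256
(0,3): OLD=1132061/4096 → NEW=255, ERR=87581/4096
(1,0): OLD=17527/256 → NEW=0, ERR=17527/256
(1,1): OLD=289729/2048 → NEW=255, ERR=-232511/2048
(1,2): OLD=9924181/65536 → NEW=255, ERR=-6787499/65536
(1,3): OLD=202221667/1048576 → NEW=255, ERR=-65165213/1048576
(2,0): OLD=2035163/32768 → NEW=0, ERR=2035163/32768
(2,1): OLD=99146905/1048576 → NEW=0, ERR=99146905/1048576
(2,2): OLD=357048253/2097152 → NEW=255, ERR=-177725507/2097152
(2,3): OLD=5067717801/33554432 → NEW=255, ERR=-3488662359/33554432
(3,0): OLD=1898135211/16777216 → NEW=0, ERR=1898135211/16777216
(3,1): OLD=47523190325/268435456 → NEW=255, ERR=-20927850955/268435456
(3,2): OLD=390084033739/4294967296 → NEW=0, ERR=390084033739/4294967296
(3,3): OLD=14839830509581/68719476736 → NEW=255, ERR=-2683636058099/68719476736
(4,0): OLD=329585432591/4294967296 → NEW=0, ERR=329585432591/4294967296
(4,1): OLD=5508209106221/34359738368 → NEW=255, ERR=-3253524177619/34359738368
(4,2): OLD=149270318265613/1099511627776 → NEW=255, ERR=-131105146817267/1099511627776
(4,3): OLD=2925676460261995/17592186044416 → NEW=255, ERR=-1560330981064085/17592186044416
Output grid:
  Row 0: .#.#  (2 black, running=2)
  Row 1: .###  (1 black, running=3)
  Row 2: ..##  (2 black, running=5)
  Row 3: .#.#  (2 black, running=7)
  Row 4: .###  (1 black, running=8)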